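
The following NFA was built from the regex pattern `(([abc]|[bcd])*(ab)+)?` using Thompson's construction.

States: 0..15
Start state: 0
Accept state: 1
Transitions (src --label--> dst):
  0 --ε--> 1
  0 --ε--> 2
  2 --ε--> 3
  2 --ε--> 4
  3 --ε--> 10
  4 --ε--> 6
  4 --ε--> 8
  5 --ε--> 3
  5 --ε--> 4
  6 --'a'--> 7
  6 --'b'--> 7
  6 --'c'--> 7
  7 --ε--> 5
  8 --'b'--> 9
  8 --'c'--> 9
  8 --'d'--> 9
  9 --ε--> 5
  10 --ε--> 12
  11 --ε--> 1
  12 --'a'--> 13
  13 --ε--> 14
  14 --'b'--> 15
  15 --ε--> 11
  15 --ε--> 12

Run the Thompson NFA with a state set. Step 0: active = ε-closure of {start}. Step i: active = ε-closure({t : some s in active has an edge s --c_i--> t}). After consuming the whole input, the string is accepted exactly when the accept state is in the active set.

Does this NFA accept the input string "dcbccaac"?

Answer: REJECT

Derivation:
start: ε-closure({0}) = {0,1,2,3,4,6,8,10,12}
'd' @ 1: {3,4,5,6,8,9,10,12}
'c' @ 2: {3,4,5,6,7,8,9,10,12}
'b' @ 3: {3,4,5,6,7,8,9,10,12}
'c' @ 4: {3,4,5,6,7,8,9,10,12}
'c' @ 5: {3,4,5,6,7,8,9,10,12}
'a' @ 6: {3,4,5,6,7,8,10,12,13,14}
'a' @ 7: {3,4,5,6,7,8,10,12,13,14}
'c' @ 8: {3,4,5,6,7,8,9,10,12}
final: {3,4,5,6,7,8,9,10,12}; accept 1 not in set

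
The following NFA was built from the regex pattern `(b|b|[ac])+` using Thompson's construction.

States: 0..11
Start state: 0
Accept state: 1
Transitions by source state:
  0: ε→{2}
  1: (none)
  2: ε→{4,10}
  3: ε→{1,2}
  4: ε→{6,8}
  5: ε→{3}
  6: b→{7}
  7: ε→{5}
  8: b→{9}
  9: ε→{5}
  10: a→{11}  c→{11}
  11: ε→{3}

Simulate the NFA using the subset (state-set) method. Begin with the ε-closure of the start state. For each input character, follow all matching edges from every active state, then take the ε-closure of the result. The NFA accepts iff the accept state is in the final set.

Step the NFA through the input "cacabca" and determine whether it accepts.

initial (ε-close {0}): {0,2,4,6,8,10}
'c' @ 1: {1,2,3,4,6,8,10,11}  [accepting]
'a' @ 2: {1,2,3,4,6,8,10,11}  [accepting]
'c' @ 3: {1,2,3,4,6,8,10,11}  [accepting]
'a' @ 4: {1,2,3,4,6,8,10,11}  [accepting]
'b' @ 5: {1,2,3,4,5,6,7,8,9,10}  [accepting]
'c' @ 6: {1,2,3,4,6,8,10,11}  [accepting]
'a' @ 7: {1,2,3,4,6,8,10,11}  [accepting]
final: {1,2,3,4,6,8,10,11}; accept 1 in set

Answer: ACCEPT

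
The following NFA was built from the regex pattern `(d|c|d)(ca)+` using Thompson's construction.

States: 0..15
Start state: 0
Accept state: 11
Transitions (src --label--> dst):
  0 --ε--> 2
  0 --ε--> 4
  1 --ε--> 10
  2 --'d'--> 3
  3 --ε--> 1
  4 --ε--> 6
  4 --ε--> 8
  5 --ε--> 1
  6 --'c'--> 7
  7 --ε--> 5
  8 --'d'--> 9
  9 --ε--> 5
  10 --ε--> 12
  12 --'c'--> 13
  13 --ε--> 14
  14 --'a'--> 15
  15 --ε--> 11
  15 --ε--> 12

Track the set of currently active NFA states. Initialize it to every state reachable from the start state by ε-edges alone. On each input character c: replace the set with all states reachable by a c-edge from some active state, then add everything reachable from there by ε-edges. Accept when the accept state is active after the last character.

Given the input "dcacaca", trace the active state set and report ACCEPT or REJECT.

start: ε-closure({0}) = {0,2,4,6,8}
'd' @ 1: {1,3,5,9,10,12}
'c' @ 2: {13,14}
'a' @ 3: {11,12,15}  [accepting]
'c' @ 4: {13,14}
'a' @ 5: {11,12,15}  [accepting]
'c' @ 6: {13,14}
'a' @ 7: {11,12,15}  [accepting]
end set {11,12,15} — state 11 in

Answer: ACCEPT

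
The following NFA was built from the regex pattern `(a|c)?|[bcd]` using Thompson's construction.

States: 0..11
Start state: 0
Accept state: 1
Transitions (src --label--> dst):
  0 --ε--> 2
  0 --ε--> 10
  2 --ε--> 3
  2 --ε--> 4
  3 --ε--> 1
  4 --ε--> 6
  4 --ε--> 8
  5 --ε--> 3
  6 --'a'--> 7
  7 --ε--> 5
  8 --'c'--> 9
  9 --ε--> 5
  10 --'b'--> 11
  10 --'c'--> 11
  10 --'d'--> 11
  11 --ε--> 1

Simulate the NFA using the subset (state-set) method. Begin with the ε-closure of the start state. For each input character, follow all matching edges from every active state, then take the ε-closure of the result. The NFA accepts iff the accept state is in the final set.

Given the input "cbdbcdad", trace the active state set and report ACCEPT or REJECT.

Answer: REJECT

Steps:
S₀ = ε-closure({0}) = {0,1,2,3,4,6,8,10}
'c' @ 1: {1,3,5,9,11}  [accepting]
'b' @ 2: {}  — state set empty
rest 'dbcdad' ignored (set empty)
after full input: {}  (accept=1 not in)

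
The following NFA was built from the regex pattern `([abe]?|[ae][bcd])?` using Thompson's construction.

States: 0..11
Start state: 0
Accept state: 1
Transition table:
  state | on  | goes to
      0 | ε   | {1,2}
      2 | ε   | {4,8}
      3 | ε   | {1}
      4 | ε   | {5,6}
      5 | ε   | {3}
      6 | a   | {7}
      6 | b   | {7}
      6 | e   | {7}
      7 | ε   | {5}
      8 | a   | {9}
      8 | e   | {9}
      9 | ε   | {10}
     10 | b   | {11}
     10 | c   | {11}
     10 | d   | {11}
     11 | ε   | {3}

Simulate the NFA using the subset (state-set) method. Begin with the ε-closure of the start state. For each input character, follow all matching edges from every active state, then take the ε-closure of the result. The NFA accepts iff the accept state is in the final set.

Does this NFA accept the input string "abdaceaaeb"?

Answer: REJECT

Derivation:
start: ε-closure({0}) = {0,1,2,3,4,5,6,8}
'a' @ 1: {1,3,5,7,9,10}  (accept∈set)
'b' @ 2: {1,3,11}  (accept∈set)
'd' @ 3: {}  — state set empty
rest 'aceaaeb' ignored (set empty)
after full input: {}  (accept=1 not in)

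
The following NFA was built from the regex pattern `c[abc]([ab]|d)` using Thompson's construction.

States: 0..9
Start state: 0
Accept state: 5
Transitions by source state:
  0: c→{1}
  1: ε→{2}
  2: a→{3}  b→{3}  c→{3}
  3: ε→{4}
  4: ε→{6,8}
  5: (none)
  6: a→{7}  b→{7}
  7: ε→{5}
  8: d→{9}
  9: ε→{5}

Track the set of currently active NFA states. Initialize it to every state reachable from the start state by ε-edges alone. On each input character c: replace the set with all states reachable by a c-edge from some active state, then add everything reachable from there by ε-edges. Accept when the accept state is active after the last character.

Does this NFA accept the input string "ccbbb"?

initial (ε-close {0}): {0}
'c' @ 1: {1,2}
'c' @ 2: {3,4,6,8}
'b' @ 3: {5,7}  [accepting]
'b' @ 4: {}  — no active states
rest 'b' ignored (set empty)
final: {}; accept 5 not in set

Answer: REJECT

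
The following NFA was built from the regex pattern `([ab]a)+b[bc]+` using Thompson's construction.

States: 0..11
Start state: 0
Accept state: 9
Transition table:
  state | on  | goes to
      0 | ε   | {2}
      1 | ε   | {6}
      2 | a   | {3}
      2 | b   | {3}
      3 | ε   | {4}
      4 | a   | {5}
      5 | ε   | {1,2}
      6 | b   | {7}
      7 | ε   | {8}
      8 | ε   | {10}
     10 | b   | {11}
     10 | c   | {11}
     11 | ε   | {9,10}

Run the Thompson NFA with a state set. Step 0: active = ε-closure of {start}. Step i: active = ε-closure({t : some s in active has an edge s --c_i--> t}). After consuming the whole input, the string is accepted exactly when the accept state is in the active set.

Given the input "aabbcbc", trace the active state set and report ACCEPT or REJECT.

initial (ε-close {0}): {0,2}
'a' @ 1: {3,4}
'a' @ 2: {1,2,5,6}
'b' @ 3: {3,4,7,8,10}
'b' @ 4: {9,10,11}  (accept∈set)
'c' @ 5: {9,10,11}  (accept∈set)
'b' @ 6: {9,10,11}  (accept∈set)
'c' @ 7: {9,10,11}  (accept∈set)
final: {9,10,11}; accept 9 in set

Answer: ACCEPT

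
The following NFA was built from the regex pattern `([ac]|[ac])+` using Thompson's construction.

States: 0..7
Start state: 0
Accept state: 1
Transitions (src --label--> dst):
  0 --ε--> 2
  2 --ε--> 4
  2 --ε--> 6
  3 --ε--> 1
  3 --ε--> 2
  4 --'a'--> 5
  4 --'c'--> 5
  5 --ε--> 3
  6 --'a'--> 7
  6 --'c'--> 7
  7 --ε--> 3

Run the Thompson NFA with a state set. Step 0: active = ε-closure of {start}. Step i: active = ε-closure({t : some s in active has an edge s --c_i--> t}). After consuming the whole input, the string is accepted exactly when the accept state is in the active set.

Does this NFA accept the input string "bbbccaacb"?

Answer: REJECT

Trace:
initial (ε-close {0}): {0,2,4,6}
'b' @ 1: {}  — no active states
rest 'bbccaacb' ignored (set empty)
final: {}; accept 1 not in set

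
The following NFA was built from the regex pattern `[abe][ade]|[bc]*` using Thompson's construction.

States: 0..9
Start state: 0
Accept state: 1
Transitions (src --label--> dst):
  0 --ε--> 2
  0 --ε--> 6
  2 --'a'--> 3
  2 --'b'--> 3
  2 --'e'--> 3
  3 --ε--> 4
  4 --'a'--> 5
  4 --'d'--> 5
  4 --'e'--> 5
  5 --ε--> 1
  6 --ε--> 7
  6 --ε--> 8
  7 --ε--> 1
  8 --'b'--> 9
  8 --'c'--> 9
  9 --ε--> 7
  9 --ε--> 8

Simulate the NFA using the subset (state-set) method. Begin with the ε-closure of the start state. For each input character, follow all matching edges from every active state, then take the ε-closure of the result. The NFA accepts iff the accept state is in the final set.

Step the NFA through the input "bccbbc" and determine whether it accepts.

initial (ε-close {0}): {0,1,2,6,7,8}
'b' @ 1: {1,3,4,7,8,9}  [accepting]
'c' @ 2: {1,7,8,9}  [accepting]
'c' @ 3: {1,7,8,9}  [accepting]
'b' @ 4: {1,7,8,9}  [accepting]
'b' @ 5: {1,7,8,9}  [accepting]
'c' @ 6: {1,7,8,9}  [accepting]
final: {1,7,8,9}; accept 1 in set

Answer: ACCEPT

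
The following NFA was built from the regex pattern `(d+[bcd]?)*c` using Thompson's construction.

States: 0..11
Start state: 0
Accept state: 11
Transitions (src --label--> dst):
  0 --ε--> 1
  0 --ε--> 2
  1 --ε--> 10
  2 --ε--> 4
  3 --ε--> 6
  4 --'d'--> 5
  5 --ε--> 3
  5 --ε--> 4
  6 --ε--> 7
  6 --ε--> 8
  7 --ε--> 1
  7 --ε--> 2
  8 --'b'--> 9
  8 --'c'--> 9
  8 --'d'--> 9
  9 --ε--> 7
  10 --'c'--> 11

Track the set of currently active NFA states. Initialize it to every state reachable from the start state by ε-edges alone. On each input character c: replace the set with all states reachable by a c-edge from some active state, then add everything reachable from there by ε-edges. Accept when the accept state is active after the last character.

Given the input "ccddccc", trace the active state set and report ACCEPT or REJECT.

S₀ = ε-closure({0}) = {0,1,2,4,10}
'c' @ 1: {11}  ✓accept
'c' @ 2: {}  — dead — no transitions
rest 'ddccc' ignored (set empty)
end set {} — state 11 not in

Answer: REJECT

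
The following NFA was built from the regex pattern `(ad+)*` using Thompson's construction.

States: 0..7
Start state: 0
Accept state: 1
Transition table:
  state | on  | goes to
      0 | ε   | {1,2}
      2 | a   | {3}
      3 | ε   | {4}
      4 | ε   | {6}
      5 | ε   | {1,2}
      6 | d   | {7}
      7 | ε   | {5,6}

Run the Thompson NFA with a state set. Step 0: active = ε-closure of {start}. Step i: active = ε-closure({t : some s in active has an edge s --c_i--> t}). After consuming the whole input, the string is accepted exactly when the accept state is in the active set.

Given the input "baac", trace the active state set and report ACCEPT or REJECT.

start: ε-closure({0}) = {0,1,2}
'b' @ 1: {}  — state set empty
rest 'aac' ignored (set empty)
after full input: {}  (accept=1 not in)

Answer: REJECT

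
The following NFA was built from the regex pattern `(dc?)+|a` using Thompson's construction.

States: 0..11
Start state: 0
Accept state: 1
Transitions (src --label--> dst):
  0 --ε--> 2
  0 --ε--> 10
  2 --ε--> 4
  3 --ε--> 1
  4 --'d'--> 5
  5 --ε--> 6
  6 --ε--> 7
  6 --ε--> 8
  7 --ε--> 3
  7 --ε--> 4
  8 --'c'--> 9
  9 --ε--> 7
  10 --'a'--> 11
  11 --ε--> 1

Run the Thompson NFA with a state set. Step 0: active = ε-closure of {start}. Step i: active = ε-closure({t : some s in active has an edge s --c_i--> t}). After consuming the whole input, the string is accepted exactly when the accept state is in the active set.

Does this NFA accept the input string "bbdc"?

start: ε-closure({0}) = {0,2,4,10}
'b' @ 1: {}  — state set empty
rest 'bdc' ignored (set empty)
after full input: {}  (accept=1 not in)

Answer: REJECT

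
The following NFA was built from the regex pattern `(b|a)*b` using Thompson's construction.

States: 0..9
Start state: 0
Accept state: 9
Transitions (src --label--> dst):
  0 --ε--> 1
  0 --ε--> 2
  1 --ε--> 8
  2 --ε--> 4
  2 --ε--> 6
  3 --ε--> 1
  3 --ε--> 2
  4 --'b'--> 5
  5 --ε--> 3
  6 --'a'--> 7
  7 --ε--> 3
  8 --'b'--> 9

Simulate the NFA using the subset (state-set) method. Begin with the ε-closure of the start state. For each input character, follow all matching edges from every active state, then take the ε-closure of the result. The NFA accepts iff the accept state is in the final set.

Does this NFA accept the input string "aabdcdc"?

Answer: REJECT

Steps:
S₀ = ε-closure({0}) = {0,1,2,4,6,8}
'a' @ 1: {1,2,3,4,6,7,8}
'a' @ 2: {1,2,3,4,6,7,8}
'b' @ 3: {1,2,3,4,5,6,8,9}  (accept∈set)
'd' @ 4: {}  — no active states
rest 'cdc' ignored (set empty)
end set {} — state 9 not in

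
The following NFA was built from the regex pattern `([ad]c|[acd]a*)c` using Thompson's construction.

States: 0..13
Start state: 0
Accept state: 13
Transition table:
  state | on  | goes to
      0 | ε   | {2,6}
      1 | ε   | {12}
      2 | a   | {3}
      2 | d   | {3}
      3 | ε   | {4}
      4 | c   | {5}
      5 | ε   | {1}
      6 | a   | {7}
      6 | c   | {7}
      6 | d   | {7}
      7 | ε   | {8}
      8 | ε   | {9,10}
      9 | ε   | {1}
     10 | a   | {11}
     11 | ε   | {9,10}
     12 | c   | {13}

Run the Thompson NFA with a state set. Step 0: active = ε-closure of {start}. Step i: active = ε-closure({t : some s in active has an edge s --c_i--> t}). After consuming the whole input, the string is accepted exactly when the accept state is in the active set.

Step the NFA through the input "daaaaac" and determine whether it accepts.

Answer: ACCEPT

Steps:
S₀ = ε-closure({0}) = {0,2,6}
'd' @ 1: {1,3,4,7,8,9,10,12}
'a' @ 2: {1,9,10,11,12}
'a' @ 3: {1,9,10,11,12}
'a' @ 4: {1,9,10,11,12}
'a' @ 5: {1,9,10,11,12}
'a' @ 6: {1,9,10,11,12}
'c' @ 7: {13}  ✓accept
after full input: {13}  (accept=13 in)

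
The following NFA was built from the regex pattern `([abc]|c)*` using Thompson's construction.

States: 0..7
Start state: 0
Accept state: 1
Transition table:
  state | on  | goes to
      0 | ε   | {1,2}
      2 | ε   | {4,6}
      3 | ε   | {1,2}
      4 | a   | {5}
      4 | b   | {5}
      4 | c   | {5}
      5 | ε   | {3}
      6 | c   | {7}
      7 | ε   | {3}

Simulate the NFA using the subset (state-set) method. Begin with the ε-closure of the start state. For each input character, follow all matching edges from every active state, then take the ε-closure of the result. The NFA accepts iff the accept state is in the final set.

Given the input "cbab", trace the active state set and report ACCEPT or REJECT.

start: ε-closure({0}) = {0,1,2,4,6}
'c' @ 1: {1,2,3,4,5,6,7}  [accepting]
'b' @ 2: {1,2,3,4,5,6}  [accepting]
'a' @ 3: {1,2,3,4,5,6}  [accepting]
'b' @ 4: {1,2,3,4,5,6}  [accepting]
end set {1,2,3,4,5,6} — state 1 in

Answer: ACCEPT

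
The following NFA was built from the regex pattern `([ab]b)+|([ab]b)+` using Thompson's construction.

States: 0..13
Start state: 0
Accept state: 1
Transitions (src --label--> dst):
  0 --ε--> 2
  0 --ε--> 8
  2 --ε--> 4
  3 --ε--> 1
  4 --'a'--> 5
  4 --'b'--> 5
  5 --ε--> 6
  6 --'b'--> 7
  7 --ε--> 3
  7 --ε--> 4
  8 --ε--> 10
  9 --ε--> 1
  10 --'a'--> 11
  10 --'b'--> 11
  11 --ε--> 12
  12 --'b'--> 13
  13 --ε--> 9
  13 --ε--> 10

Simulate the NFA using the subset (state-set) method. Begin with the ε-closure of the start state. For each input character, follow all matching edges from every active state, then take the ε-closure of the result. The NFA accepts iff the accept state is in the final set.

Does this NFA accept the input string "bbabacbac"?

Answer: REJECT

Steps:
initial (ε-close {0}): {0,2,4,8,10}
'b' @ 1: {5,6,11,12}
'b' @ 2: {1,3,4,7,9,10,13}  [accepting]
'a' @ 3: {5,6,11,12}
'b' @ 4: {1,3,4,7,9,10,13}  [accepting]
'a' @ 5: {5,6,11,12}
'c' @ 6: {}  — no active states
rest 'bac' ignored (set empty)
after full input: {}  (accept=1 not in)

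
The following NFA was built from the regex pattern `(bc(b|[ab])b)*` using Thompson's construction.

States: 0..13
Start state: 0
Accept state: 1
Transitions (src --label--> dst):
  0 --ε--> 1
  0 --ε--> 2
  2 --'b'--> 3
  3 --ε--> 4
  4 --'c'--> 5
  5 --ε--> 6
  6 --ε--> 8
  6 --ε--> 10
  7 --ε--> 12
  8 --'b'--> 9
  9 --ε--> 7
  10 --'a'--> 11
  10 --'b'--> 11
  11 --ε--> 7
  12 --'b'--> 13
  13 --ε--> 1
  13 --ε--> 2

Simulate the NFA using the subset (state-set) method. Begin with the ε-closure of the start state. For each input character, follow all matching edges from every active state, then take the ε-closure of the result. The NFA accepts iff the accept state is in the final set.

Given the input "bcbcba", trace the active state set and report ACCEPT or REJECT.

initial (ε-close {0}): {0,1,2}
'b' @ 1: {3,4}
'c' @ 2: {5,6,8,10}
'b' @ 3: {7,9,11,12}
'c' @ 4: {}  — state set empty
rest 'ba' ignored (set empty)
after full input: {}  (accept=1 not in)

Answer: REJECT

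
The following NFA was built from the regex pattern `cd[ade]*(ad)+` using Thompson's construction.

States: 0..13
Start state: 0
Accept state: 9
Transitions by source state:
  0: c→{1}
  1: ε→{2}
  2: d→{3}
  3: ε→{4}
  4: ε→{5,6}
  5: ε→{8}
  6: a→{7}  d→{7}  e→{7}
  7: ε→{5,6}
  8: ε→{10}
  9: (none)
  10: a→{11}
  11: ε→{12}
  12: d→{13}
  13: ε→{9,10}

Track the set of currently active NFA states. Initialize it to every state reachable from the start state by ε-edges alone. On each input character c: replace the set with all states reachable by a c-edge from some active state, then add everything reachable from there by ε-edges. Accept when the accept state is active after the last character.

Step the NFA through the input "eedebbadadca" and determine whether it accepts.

initial (ε-close {0}): {0}
'e' @ 1: {}  — no active states
rest 'edebbadadca' ignored (set empty)
end set {} — state 9 not in

Answer: REJECT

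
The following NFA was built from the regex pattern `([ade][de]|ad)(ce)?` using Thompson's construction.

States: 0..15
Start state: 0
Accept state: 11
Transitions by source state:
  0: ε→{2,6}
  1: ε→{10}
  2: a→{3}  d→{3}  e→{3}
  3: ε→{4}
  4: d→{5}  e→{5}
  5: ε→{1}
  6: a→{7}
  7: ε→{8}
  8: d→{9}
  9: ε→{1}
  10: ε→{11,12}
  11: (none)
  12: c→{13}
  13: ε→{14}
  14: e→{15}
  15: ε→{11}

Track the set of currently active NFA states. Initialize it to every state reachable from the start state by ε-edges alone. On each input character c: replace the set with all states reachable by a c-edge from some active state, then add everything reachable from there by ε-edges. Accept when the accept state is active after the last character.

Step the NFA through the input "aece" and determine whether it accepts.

initial (ε-close {0}): {0,2,6}
'a' @ 1: {3,4,7,8}
'e' @ 2: {1,5,10,11,12}  ✓accept
'c' @ 3: {13,14}
'e' @ 4: {11,15}  ✓accept
final: {11,15}; accept 11 in set

Answer: ACCEPT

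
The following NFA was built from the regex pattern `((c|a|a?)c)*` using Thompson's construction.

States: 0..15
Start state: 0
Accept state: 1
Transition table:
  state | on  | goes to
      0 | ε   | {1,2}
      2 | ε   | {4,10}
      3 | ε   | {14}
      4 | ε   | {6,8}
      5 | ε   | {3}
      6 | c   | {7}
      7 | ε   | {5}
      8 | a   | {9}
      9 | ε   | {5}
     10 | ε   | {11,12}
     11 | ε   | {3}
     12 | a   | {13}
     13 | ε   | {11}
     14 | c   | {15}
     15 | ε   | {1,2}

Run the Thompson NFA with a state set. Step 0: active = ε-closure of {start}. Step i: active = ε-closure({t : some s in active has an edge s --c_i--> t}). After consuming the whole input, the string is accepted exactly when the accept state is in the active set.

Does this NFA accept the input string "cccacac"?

start: ε-closure({0}) = {0,1,2,3,4,6,8,10,11,12,14}
'c' @ 1: {1,2,3,4,5,6,7,8,10,11,12,14,15}  (accept∈set)
'c' @ 2: {1,2,3,4,5,6,7,8,10,11,12,14,15}  (accept∈set)
'c' @ 3: {1,2,3,4,5,6,7,8,10,11,12,14,15}  (accept∈set)
'a' @ 4: {3,5,9,11,13,14}
'c' @ 5: {1,2,3,4,6,8,10,11,12,14,15}  (accept∈set)
'a' @ 6: {3,5,9,11,13,14}
'c' @ 7: {1,2,3,4,6,8,10,11,12,14,15}  (accept∈set)
final: {1,2,3,4,6,8,10,11,12,14,15}; accept 1 in set

Answer: ACCEPT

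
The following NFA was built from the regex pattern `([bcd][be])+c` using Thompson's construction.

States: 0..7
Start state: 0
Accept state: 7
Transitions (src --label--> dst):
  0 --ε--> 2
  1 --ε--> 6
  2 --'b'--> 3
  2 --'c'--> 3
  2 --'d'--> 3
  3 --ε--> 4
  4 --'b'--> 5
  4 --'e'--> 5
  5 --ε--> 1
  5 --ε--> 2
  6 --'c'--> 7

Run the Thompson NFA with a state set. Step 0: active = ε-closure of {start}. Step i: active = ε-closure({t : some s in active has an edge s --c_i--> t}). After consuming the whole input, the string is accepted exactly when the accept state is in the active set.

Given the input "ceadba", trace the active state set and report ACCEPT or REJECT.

initial (ε-close {0}): {0,2}
'c' @ 1: {3,4}
'e' @ 2: {1,2,5,6}
'a' @ 3: {}  — dead — no transitions
rest 'dba' ignored (set empty)
final: {}; accept 7 not in set

Answer: REJECT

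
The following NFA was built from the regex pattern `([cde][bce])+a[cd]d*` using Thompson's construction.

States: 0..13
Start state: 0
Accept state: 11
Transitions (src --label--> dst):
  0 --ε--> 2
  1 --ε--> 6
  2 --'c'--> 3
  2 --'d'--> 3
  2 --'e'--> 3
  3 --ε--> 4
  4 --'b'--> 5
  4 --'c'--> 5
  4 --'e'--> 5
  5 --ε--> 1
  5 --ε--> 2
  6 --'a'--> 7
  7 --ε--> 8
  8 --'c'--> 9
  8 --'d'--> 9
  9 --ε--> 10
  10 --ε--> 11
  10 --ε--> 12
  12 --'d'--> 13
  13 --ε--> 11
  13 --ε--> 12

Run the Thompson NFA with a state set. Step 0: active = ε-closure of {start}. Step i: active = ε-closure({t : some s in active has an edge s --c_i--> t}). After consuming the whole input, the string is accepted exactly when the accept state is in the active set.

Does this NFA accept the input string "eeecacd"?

Answer: ACCEPT

Trace:
initial (ε-close {0}): {0,2}
'e' @ 1: {3,4}
'e' @ 2: {1,2,5,6}
'e' @ 3: {3,4}
'c' @ 4: {1,2,5,6}
'a' @ 5: {7,8}
'c' @ 6: {9,10,11,12}  [accepting]
'd' @ 7: {11,12,13}  [accepting]
end set {11,12,13} — state 11 in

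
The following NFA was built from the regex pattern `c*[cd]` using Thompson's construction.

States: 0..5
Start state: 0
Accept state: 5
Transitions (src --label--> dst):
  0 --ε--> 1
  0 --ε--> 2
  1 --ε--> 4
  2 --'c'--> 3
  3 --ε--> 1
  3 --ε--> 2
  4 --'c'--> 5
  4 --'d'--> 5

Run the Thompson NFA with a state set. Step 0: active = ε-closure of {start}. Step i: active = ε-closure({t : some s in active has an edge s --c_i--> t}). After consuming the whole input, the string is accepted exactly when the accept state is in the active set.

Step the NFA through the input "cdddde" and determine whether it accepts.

Answer: REJECT

Derivation:
initial (ε-close {0}): {0,1,2,4}
'c' @ 1: {1,2,3,4,5}  [accepting]
'd' @ 2: {5}  [accepting]
'd' @ 3: {}  — no active states
rest 'dde' ignored (set empty)
after full input: {}  (accept=5 not in)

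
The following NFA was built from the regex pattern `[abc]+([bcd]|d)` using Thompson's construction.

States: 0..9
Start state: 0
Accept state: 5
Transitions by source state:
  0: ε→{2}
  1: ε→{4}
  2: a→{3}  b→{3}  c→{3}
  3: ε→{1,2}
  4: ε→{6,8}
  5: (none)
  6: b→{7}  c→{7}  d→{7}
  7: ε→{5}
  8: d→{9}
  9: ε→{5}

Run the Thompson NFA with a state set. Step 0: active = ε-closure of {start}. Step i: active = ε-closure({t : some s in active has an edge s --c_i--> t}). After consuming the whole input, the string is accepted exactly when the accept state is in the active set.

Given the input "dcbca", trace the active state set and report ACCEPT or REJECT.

initial (ε-close {0}): {0,2}
'd' @ 1: {}  — state set empty
rest 'cbca' ignored (set empty)
final: {}; accept 5 not in set

Answer: REJECT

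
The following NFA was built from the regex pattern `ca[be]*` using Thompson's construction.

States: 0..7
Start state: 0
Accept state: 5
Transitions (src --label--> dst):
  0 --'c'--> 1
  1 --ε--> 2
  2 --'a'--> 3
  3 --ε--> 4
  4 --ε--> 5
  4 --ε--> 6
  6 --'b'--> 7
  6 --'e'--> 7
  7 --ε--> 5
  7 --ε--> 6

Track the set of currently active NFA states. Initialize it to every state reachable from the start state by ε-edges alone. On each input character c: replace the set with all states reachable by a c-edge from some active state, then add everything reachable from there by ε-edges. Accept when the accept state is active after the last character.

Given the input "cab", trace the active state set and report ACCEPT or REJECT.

S₀ = ε-closure({0}) = {0}
'c' @ 1: {1,2}
'a' @ 2: {3,4,5,6}  ✓accept
'b' @ 3: {5,6,7}  ✓accept
end set {5,6,7} — state 5 in

Answer: ACCEPT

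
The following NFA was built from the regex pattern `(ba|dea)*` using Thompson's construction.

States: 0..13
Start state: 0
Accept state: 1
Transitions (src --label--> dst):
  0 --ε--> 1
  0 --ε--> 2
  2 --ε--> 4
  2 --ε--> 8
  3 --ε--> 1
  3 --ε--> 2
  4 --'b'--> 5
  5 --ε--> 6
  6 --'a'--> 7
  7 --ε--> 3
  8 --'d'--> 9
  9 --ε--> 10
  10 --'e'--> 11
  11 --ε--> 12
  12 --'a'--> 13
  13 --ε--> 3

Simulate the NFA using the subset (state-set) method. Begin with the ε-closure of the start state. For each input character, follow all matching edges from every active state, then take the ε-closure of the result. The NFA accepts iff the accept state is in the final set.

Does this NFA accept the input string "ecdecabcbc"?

S₀ = ε-closure({0}) = {0,1,2,4,8}
'e' @ 1: {}  — dead — no transitions
rest 'cdecabcbc' ignored (set empty)
end set {} — state 1 not in

Answer: REJECT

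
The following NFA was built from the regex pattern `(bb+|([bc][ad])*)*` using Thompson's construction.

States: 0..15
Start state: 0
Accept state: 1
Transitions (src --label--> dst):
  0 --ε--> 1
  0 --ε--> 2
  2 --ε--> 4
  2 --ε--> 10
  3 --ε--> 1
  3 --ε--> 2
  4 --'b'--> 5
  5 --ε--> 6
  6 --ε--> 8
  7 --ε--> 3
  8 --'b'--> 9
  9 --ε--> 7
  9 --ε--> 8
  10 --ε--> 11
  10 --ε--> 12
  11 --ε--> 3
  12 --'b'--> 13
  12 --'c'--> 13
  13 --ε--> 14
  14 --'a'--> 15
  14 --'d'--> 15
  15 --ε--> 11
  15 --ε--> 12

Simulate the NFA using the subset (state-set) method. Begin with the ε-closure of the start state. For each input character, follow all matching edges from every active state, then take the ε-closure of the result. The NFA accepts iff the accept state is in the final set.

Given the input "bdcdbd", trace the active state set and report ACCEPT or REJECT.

Answer: ACCEPT

Trace:
initial (ε-close {0}): {0,1,2,3,4,10,11,12}
'b' @ 1: {5,6,8,13,14}
'd' @ 2: {1,2,3,4,10,11,12,15}  ✓accept
'c' @ 3: {13,14}
'd' @ 4: {1,2,3,4,10,11,12,15}  ✓accept
'b' @ 5: {5,6,8,13,14}
'd' @ 6: {1,2,3,4,10,11,12,15}  ✓accept
end set {1,2,3,4,10,11,12,15} — state 1 in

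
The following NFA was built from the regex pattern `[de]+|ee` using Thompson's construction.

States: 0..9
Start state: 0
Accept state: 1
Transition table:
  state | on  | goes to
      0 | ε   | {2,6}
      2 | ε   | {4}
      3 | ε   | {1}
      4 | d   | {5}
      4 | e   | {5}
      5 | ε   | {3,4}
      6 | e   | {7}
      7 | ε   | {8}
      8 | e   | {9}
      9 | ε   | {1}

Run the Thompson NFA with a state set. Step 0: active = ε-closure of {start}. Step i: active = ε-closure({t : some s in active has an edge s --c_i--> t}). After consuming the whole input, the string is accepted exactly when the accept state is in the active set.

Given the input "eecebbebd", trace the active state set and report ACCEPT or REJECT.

initial (ε-close {0}): {0,2,4,6}
'e' @ 1: {1,3,4,5,7,8}  (accept∈set)
'e' @ 2: {1,3,4,5,9}  (accept∈set)
'c' @ 3: {}  — dead — no transitions
rest 'ebbebd' ignored (set empty)
final: {}; accept 1 not in set

Answer: REJECT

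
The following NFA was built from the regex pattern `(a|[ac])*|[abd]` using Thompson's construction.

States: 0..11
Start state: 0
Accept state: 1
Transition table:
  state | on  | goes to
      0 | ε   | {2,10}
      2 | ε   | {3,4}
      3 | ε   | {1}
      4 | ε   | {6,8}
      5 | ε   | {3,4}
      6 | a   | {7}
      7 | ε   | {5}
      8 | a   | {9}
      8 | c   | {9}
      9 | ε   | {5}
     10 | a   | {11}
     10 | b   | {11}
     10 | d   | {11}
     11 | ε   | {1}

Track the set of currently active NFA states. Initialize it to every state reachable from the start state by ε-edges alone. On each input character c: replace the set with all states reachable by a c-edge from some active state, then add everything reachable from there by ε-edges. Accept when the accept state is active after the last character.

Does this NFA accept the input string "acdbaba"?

initial (ε-close {0}): {0,1,2,3,4,6,8,10}
'a' @ 1: {1,3,4,5,6,7,8,9,11}  [accepting]
'c' @ 2: {1,3,4,5,6,8,9}  [accepting]
'd' @ 3: {}  — state set empty
rest 'baba' ignored (set empty)
end set {} — state 1 not in

Answer: REJECT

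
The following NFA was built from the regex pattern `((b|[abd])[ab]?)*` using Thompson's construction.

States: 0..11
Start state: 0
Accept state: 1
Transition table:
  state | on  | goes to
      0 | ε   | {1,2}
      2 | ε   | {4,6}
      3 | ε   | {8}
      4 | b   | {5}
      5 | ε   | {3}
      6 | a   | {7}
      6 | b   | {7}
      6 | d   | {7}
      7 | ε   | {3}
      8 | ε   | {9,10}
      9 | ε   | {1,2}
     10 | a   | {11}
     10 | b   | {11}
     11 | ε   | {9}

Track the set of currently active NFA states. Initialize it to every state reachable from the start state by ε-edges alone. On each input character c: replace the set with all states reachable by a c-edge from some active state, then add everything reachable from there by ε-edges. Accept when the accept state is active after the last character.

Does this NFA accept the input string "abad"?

Answer: ACCEPT

Steps:
S₀ = ε-closure({0}) = {0,1,2,4,6}
'a' @ 1: {1,2,3,4,6,7,8,9,10}  (accept∈set)
'b' @ 2: {1,2,3,4,5,6,7,8,9,10,11}  (accept∈set)
'a' @ 3: {1,2,3,4,6,7,8,9,10,11}  (accept∈set)
'd' @ 4: {1,2,3,4,6,7,8,9,10}  (accept∈set)
end set {1,2,3,4,6,7,8,9,10} — state 1 in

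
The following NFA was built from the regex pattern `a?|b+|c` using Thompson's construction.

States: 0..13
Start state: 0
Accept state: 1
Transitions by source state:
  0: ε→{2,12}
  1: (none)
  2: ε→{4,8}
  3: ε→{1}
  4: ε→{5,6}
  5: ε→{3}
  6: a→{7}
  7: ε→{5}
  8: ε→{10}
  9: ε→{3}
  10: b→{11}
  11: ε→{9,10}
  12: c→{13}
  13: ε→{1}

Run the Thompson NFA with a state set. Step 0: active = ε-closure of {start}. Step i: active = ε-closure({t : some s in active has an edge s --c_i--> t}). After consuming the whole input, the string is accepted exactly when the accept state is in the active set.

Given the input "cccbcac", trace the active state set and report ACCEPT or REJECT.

initial (ε-close {0}): {0,1,2,3,4,5,6,8,10,12}
'c' @ 1: {1,13}  [accepting]
'c' @ 2: {}  — state set empty
rest 'cbcac' ignored (set empty)
end set {} — state 1 not in

Answer: REJECT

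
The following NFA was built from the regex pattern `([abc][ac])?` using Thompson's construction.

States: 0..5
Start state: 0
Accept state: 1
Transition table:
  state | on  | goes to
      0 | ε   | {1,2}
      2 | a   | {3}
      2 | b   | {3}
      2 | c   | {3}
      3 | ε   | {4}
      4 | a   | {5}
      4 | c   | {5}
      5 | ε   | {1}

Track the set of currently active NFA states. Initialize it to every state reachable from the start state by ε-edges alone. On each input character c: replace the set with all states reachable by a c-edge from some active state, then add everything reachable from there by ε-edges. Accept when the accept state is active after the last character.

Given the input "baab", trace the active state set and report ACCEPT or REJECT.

start: ε-closure({0}) = {0,1,2}
'b' @ 1: {3,4}
'a' @ 2: {1,5}  (accept∈set)
'a' @ 3: {}  — state set empty
rest 'b' ignored (set empty)
final: {}; accept 1 not in set

Answer: REJECT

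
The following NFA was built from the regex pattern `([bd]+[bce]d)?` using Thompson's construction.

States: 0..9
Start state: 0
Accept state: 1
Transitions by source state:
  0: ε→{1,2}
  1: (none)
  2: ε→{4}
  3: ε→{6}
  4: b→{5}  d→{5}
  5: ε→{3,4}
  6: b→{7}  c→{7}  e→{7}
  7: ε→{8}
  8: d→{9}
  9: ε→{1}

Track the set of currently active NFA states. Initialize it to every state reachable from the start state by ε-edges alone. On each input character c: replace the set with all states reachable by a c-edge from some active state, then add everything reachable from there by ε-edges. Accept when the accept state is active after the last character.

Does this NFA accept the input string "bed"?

Answer: ACCEPT

Derivation:
initial (ε-close {0}): {0,1,2,4}
'b' @ 1: {3,4,5,6}
'e' @ 2: {7,8}
'd' @ 3: {1,9}  (accept∈set)
end set {1,9} — state 1 in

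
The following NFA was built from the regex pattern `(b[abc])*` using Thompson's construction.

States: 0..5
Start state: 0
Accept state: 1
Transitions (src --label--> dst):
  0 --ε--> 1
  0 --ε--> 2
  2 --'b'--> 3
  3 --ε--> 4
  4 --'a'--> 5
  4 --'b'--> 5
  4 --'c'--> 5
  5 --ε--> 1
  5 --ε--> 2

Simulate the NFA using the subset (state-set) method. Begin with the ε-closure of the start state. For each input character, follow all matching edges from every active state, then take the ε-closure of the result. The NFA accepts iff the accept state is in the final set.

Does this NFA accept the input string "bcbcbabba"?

Answer: REJECT

Steps:
initial (ε-close {0}): {0,1,2}
'b' @ 1: {3,4}
'c' @ 2: {1,2,5}  (accept∈set)
'b' @ 3: {3,4}
'c' @ 4: {1,2,5}  (accept∈set)
'b' @ 5: {3,4}
'a' @ 6: {1,2,5}  (accept∈set)
'b' @ 7: {3,4}
'b' @ 8: {1,2,5}  (accept∈set)
'a' @ 9: {}  — state set empty
end set {} — state 1 not in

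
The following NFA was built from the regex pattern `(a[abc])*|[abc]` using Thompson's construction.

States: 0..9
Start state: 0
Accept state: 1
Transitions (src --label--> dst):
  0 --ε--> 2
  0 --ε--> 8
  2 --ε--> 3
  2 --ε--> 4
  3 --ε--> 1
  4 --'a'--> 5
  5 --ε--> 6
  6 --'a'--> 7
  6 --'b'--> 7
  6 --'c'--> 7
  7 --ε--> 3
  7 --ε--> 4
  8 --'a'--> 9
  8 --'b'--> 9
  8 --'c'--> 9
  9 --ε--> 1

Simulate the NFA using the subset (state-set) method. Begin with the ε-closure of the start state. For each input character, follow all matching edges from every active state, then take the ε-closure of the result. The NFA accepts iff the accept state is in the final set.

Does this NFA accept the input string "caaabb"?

start: ε-closure({0}) = {0,1,2,3,4,8}
'c' @ 1: {1,9}  [accepting]
'a' @ 2: {}  — dead — no transitions
rest 'aabb' ignored (set empty)
final: {}; accept 1 not in set

Answer: REJECT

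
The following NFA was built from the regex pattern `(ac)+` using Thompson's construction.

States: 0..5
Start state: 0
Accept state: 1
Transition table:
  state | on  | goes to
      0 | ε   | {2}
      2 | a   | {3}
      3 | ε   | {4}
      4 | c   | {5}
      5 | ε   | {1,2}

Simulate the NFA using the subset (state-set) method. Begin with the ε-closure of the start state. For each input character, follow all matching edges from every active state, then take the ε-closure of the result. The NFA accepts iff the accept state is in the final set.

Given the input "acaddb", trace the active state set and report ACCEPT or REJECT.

Answer: REJECT

Trace:
start: ε-closure({0}) = {0,2}
'a' @ 1: {3,4}
'c' @ 2: {1,2,5}  ✓accept
'a' @ 3: {3,4}
'd' @ 4: {}  — state set empty
rest 'db' ignored (set empty)
end set {} — state 1 not in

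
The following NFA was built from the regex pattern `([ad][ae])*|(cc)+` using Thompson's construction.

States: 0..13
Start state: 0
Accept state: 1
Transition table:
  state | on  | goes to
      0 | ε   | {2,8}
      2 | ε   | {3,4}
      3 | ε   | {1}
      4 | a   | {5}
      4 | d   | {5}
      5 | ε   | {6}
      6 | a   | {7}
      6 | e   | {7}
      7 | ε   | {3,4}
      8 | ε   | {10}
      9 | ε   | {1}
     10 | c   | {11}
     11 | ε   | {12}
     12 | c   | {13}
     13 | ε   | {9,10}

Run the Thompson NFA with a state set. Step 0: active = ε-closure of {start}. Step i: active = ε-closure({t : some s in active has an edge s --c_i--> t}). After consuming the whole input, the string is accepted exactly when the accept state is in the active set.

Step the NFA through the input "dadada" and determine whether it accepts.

Answer: ACCEPT

Steps:
initial (ε-close {0}): {0,1,2,3,4,8,10}
'd' @ 1: {5,6}
'a' @ 2: {1,3,4,7}  ✓accept
'd' @ 3: {5,6}
'a' @ 4: {1,3,4,7}  ✓accept
'd' @ 5: {5,6}
'a' @ 6: {1,3,4,7}  ✓accept
end set {1,3,4,7} — state 1 in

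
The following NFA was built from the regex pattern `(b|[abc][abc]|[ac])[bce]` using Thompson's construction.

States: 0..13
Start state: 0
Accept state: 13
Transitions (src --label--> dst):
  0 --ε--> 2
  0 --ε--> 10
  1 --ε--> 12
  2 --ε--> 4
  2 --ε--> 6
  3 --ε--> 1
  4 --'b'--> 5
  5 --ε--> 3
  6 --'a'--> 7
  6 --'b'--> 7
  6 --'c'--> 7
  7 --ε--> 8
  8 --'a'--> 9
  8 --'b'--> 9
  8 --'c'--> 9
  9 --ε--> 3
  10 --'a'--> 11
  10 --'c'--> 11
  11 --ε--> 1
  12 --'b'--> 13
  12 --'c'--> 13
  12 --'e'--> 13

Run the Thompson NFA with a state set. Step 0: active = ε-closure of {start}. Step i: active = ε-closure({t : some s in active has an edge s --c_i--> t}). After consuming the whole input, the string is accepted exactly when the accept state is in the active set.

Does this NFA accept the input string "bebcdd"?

initial (ε-close {0}): {0,2,4,6,10}
'b' @ 1: {1,3,5,7,8,12}
'e' @ 2: {13}  [accepting]
'b' @ 3: {}  — state set empty
rest 'cdd' ignored (set empty)
end set {} — state 13 not in

Answer: REJECT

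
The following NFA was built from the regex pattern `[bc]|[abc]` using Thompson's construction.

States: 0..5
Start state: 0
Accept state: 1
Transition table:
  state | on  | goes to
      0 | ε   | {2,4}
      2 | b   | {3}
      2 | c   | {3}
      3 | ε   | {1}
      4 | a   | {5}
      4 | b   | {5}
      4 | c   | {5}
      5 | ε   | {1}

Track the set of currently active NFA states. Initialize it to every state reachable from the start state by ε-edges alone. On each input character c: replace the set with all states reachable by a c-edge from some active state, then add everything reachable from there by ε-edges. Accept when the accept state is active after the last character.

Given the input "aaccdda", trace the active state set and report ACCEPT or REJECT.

S₀ = ε-closure({0}) = {0,2,4}
'a' @ 1: {1,5}  (accept∈set)
'a' @ 2: {}  — state set empty
rest 'ccdda' ignored (set empty)
end set {} — state 1 not in

Answer: REJECT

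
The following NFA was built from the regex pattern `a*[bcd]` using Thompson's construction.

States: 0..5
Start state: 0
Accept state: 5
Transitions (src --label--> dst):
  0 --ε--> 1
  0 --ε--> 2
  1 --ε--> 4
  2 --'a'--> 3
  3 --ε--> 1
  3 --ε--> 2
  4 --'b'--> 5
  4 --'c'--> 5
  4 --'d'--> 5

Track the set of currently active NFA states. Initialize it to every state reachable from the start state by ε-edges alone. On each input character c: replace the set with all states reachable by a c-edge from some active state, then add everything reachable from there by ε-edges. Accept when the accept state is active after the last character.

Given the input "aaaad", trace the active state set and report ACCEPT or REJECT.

Answer: ACCEPT

Steps:
start: ε-closure({0}) = {0,1,2,4}
'a' @ 1: {1,2,3,4}
'a' @ 2: {1,2,3,4}
'a' @ 3: {1,2,3,4}
'a' @ 4: {1,2,3,4}
'd' @ 5: {5}  [accepting]
end set {5} — state 5 in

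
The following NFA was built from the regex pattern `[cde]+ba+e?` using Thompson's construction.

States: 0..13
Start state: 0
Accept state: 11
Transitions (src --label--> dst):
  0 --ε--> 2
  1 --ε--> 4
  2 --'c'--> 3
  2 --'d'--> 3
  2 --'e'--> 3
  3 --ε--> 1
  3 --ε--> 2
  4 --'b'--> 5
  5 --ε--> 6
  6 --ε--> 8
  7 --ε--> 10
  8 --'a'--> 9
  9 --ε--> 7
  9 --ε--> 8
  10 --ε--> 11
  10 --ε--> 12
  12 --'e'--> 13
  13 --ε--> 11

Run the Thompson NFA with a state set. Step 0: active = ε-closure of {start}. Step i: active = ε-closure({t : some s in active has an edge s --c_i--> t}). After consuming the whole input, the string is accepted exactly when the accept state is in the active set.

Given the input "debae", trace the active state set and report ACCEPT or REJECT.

Answer: ACCEPT

Derivation:
start: ε-closure({0}) = {0,2}
'd' @ 1: {1,2,3,4}
'e' @ 2: {1,2,3,4}
'b' @ 3: {5,6,8}
'a' @ 4: {7,8,9,10,11,12}  (accept∈set)
'e' @ 5: {11,13}  (accept∈set)
after full input: {11,13}  (accept=11 in)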